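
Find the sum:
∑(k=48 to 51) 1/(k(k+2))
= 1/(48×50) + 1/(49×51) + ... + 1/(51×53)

Partial fractions: 1/(k(k+2)) = (1/2)[1/k - 1/(k+2)]
Telescoping leaves the first two and last two terms:
= (1/2)[1/48 + 1/49 - 1/52 - 1/53]
= 5093/3241056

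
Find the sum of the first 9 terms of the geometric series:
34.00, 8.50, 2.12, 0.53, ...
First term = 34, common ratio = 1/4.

Sₙ = a(1 - rⁿ) / (1 - r)
S_9 = 34(1 - (1/4)^9) / (1 - (1/4))
S_9 = 34(1 - (1/262144)) / (3/4)
S_9 = 1485477/32768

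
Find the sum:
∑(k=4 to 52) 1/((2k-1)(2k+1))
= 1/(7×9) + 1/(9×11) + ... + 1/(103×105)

Partial fractions: 1/((2k-1)(2k+1)) = (1/2)[1/(2k-1) - 1/(2k+1)]
The series telescopes:
= (1/2)[1/7 - 1/105]
= 1/15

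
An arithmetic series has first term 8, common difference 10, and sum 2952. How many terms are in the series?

Using S = n/2 × [2a + (n-1)d]
2952 = n/2 × [2(8) + (n-1)(10)]
2952 = n/2 × [16 + 10n - 10]
5904 = n × [6 + 10n]
10n² + (6)n - 5904 = 0
Discriminant: Δ = (6)² - 4(10)(-5904) = 36 + 236160 = 236196
√Δ = 486
n = [-(6) + √Δ] / (2·10) = (-6 + 486) / 20 = 480 / 20 = 24
(The negative root is discarded since n must be a positive integer.)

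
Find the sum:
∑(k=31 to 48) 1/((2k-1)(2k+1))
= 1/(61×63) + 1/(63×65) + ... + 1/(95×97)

Partial fractions: 1/((2k-1)(2k+1)) = (1/2)[1/(2k-1) - 1/(2k+1)]
The series telescopes:
= (1/2)[1/61 - 1/97]
= 18/5917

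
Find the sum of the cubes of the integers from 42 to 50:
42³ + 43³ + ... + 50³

Use ∑_{k=1}^{n} k³ = [n(n+1)/2]², then subtract the first 41 terms.
∑_{k=1}^{50} k³ = [50×51/2]² = 1275² = 1625625
∑_{k=1}^{41} k³ = [41×42/2]² = 861² = 741321
∑_{k=42}^{50} k³ = 1625625 - 741321 = 884304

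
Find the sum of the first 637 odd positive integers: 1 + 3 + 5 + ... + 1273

Sum of first n odd numbers = n²
= 637²
= 405769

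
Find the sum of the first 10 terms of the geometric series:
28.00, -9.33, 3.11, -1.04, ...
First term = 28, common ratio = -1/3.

Sₙ = a(1 - rⁿ) / (1 - r)
S_10 = 28(1 - (-1/3)^10) / (1 - (-1/3))
S_10 = 28(1 - (1/59049)) / (4/3)
S_10 = 413336/19683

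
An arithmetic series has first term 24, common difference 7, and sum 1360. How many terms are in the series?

Using S = n/2 × [2a + (n-1)d]
1360 = n/2 × [2(24) + (n-1)(7)]
1360 = n/2 × [48 + 7n - 7]
2720 = n × [41 + 7n]
7n² + (41)n - 2720 = 0
Discriminant: Δ = (41)² - 4(7)(-2720) = 1681 + 76160 = 77841
√Δ = 279
n = [-(41) + √Δ] / (2·7) = (-41 + 279) / 14 = 238 / 14 = 17
(The negative root is discarded since n must be a positive integer.)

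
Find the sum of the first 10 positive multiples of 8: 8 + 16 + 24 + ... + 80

Factor out 8: = 8(1 + 2 + ... + 10) = 8 × n(n+1)/2
= 8 × 10×11/2
= 8 × 55
= 440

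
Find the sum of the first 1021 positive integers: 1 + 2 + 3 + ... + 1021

Formula: ∑k = n(n+1)/2
= 1021×1022/2
= 1043462/2
= 521731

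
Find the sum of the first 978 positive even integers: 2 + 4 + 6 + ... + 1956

Sum of first n even numbers = n(n+1)
= 978×979
= 957462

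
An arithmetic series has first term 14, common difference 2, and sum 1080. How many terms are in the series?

Using S = n/2 × [2a + (n-1)d]
1080 = n/2 × [2(14) + (n-1)(2)]
1080 = n/2 × [28 + 2n - 2]
2160 = n × [26 + 2n]
2n² + (26)n - 2160 = 0
Discriminant: Δ = (26)² - 4(2)(-2160) = 676 + 17280 = 17956
√Δ = 134
n = [-(26) + √Δ] / (2·2) = (-26 + 134) / 4 = 108 / 4 = 27
(The negative root is discarded since n must be a positive integer.)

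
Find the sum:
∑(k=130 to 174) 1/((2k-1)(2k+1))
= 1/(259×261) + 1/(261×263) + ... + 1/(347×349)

Partial fractions: 1/((2k-1)(2k+1)) = (1/2)[1/(2k-1) - 1/(2k+1)]
The series telescopes:
= (1/2)[1/259 - 1/349]
= 45/90391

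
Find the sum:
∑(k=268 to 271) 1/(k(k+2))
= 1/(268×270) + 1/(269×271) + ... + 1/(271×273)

Partial fractions: 1/(k(k+2)) = (1/2)[1/k - 1/(k+2)]
Telescoping leaves the first two and last two terms:
= (1/2)[1/268 + 1/269 - 1/272 - 1/273]
= 146333/2676631776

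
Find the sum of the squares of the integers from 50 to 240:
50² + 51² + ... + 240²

Use ∑_{k=1}^{n} k² = n(n+1)(2n+1)/6, then subtract the first 49 terms.
∑_{k=1}^{240} k² = 240×241×481/6 = 4636840
∑_{k=1}^{49} k² = 49×50×99/6 = 40425
∑_{k=50}^{240} k² = 4636840 - 40425 = 4596415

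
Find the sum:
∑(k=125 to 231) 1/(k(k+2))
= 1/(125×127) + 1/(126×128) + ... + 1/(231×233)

Partial fractions: 1/(k(k+2)) = (1/2)[1/k - 1/(k+2)]
Telescoping leaves the first two and last two terms:
= (1/2)[1/125 + 1/126 - 1/232 - 1/233]
= 3122153/851382000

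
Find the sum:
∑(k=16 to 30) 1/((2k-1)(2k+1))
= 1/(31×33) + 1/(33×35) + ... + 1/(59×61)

Partial fractions: 1/((2k-1)(2k+1)) = (1/2)[1/(2k-1) - 1/(2k+1)]
The series telescopes:
= (1/2)[1/31 - 1/61]
= 15/1891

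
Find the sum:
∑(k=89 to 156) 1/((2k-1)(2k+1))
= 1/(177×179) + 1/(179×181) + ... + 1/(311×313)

Partial fractions: 1/((2k-1)(2k+1)) = (1/2)[1/(2k-1) - 1/(2k+1)]
The series telescopes:
= (1/2)[1/177 - 1/313]
= 68/55401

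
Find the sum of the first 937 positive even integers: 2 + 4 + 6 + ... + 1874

Sum of first n even numbers = n(n+1)
= 937×938
= 878906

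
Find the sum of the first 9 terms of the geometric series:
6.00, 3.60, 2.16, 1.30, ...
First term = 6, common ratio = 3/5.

Sₙ = a(1 - rⁿ) / (1 - r)
S_9 = 6(1 - (3/5)^9) / (1 - (3/5))
S_9 = 6(1 - (19683/1953125)) / (2/5)
S_9 = 5800326/390625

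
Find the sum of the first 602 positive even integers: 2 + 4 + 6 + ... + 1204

Sum of first n even numbers = n(n+1)
= 602×603
= 363006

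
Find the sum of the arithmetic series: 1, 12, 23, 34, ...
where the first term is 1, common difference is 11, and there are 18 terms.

Sₙ = n/2 × (first + last)
Last term = a + (n-1)d = 1 + (18-1)×11 = 188
S_18 = 18/2 × (1 + 188)
S_18 = 18/2 × 189 = 1701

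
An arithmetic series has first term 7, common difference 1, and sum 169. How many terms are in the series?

Using S = n/2 × [2a + (n-1)d]
169 = n/2 × [2(7) + (n-1)(1)]
169 = n/2 × [14 + 1n - 1]
338 = n × [13 + 1n]
1n² + (13)n - 338 = 0
Discriminant: Δ = (13)² - 4(1)(-338) = 169 + 1352 = 1521
√Δ = 39
n = [-(13) + √Δ] / (2·1) = (-13 + 39) / 2 = 26 / 2 = 13
(The negative root is discarded since n must be a positive integer.)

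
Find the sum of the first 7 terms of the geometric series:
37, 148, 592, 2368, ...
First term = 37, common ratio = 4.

Sₙ = a(1 - rⁿ) / (1 - r)
S_7 = 37(1 - 4^7) / (1 - 4)
S_7 = 37(1 - 16384) / (-3)
S_7 = 202057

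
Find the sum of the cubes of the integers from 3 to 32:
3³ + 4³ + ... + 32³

Use ∑_{k=1}^{n} k³ = [n(n+1)/2]², then subtract the first 2 terms.
∑_{k=1}^{32} k³ = [32×33/2]² = 528² = 278784
∑_{k=1}^{2} k³ = [2×3/2]² = 3² = 9
∑_{k=3}^{32} k³ = 278784 - 9 = 278775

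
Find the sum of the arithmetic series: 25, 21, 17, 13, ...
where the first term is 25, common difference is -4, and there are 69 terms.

Sₙ = n/2 × (first + last)
Last term = a + (n-1)d = 25 + (69-1)×(-4) = -247
S_69 = 69/2 × (25 + (-247))
S_69 = 69/2 × (-222) = -7659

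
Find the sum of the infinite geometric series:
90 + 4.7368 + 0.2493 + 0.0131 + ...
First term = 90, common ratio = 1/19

For |r| < 1, S = a / (1 - r)
S = 90 / (1 - (1/19))
S = 90 / (18/19)
S = 95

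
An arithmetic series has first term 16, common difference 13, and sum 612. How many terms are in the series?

Using S = n/2 × [2a + (n-1)d]
612 = n/2 × [2(16) + (n-1)(13)]
612 = n/2 × [32 + 13n - 13]
1224 = n × [19 + 13n]
13n² + (19)n - 1224 = 0
Discriminant: Δ = (19)² - 4(13)(-1224) = 361 + 63648 = 64009
√Δ = 253
n = [-(19) + √Δ] / (2·13) = (-19 + 253) / 26 = 234 / 26 = 9
(The negative root is discarded since n must be a positive integer.)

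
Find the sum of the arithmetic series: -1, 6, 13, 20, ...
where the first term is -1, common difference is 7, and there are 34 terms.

Sₙ = n/2 × (first + last)
Last term = a + (n-1)d = -1 + (34-1)×7 = 230
S_34 = 34/2 × (-1 + 230)
S_34 = 34/2 × 229 = 3893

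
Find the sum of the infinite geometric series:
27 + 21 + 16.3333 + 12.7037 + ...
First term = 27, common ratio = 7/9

For |r| < 1, S = a / (1 - r)
S = 27 / (1 - (7/9))
S = 27 / (2/9)
S = 243/2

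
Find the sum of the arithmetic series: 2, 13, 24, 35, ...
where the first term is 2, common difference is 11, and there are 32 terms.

Sₙ = n/2 × (first + last)
Last term = a + (n-1)d = 2 + (32-1)×11 = 343
S_32 = 32/2 × (2 + 343)
S_32 = 32/2 × 345 = 5520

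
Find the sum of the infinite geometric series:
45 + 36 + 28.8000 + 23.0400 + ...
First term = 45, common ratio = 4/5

For |r| < 1, S = a / (1 - r)
S = 45 / (1 - (4/5))
S = 45 / (1/5)
S = 225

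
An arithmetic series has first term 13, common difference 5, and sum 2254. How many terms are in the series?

Using S = n/2 × [2a + (n-1)d]
2254 = n/2 × [2(13) + (n-1)(5)]
2254 = n/2 × [26 + 5n - 5]
4508 = n × [21 + 5n]
5n² + (21)n - 4508 = 0
Discriminant: Δ = (21)² - 4(5)(-4508) = 441 + 90160 = 90601
√Δ = 301
n = [-(21) + √Δ] / (2·5) = (-21 + 301) / 10 = 280 / 10 = 28
(The negative root is discarded since n must be a positive integer.)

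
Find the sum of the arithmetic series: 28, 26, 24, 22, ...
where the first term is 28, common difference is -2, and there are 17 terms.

Sₙ = n/2 × (first + last)
Last term = a + (n-1)d = 28 + (17-1)×(-2) = -4
S_17 = 17/2 × (28 + (-4))
S_17 = 17/2 × 24 = 204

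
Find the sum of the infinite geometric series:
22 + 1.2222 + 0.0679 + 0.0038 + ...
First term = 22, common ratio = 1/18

For |r| < 1, S = a / (1 - r)
S = 22 / (1 - (1/18))
S = 22 / (17/18)
S = 396/17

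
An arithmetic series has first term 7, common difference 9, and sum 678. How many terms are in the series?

Using S = n/2 × [2a + (n-1)d]
678 = n/2 × [2(7) + (n-1)(9)]
678 = n/2 × [14 + 9n - 9]
1356 = n × [5 + 9n]
9n² + (5)n - 1356 = 0
Discriminant: Δ = (5)² - 4(9)(-1356) = 25 + 48816 = 48841
√Δ = 221
n = [-(5) + √Δ] / (2·9) = (-5 + 221) / 18 = 216 / 18 = 12
(The negative root is discarded since n must be a positive integer.)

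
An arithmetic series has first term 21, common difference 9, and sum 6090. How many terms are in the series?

Using S = n/2 × [2a + (n-1)d]
6090 = n/2 × [2(21) + (n-1)(9)]
6090 = n/2 × [42 + 9n - 9]
12180 = n × [33 + 9n]
9n² + (33)n - 12180 = 0
Discriminant: Δ = (33)² - 4(9)(-12180) = 1089 + 438480 = 439569
√Δ = 663
n = [-(33) + √Δ] / (2·9) = (-33 + 663) / 18 = 630 / 18 = 35
(The negative root is discarded since n must be a positive integer.)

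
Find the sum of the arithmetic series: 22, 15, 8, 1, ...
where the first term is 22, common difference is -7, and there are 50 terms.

Sₙ = n/2 × (first + last)
Last term = a + (n-1)d = 22 + (50-1)×(-7) = -321
S_50 = 50/2 × (22 + (-321))
S_50 = 50/2 × (-299) = -7475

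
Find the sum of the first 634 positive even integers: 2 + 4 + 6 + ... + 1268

Sum of first n even numbers = n(n+1)
= 634×635
= 402590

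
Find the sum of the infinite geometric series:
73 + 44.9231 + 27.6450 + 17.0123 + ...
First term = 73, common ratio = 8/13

For |r| < 1, S = a / (1 - r)
S = 73 / (1 - (8/13))
S = 73 / (5/13)
S = 949/5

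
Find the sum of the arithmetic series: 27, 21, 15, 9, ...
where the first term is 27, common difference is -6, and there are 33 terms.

Sₙ = n/2 × (first + last)
Last term = a + (n-1)d = 27 + (33-1)×(-6) = -165
S_33 = 33/2 × (27 + (-165))
S_33 = 33/2 × (-138) = -2277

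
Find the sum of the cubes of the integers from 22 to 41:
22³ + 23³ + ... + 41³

Use ∑_{k=1}^{n} k³ = [n(n+1)/2]², then subtract the first 21 terms.
∑_{k=1}^{41} k³ = [41×42/2]² = 861² = 741321
∑_{k=1}^{21} k³ = [21×22/2]² = 231² = 53361
∑_{k=22}^{41} k³ = 741321 - 53361 = 687960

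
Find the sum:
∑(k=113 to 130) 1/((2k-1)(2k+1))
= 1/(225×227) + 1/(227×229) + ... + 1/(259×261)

Partial fractions: 1/((2k-1)(2k+1)) = (1/2)[1/(2k-1) - 1/(2k+1)]
The series telescopes:
= (1/2)[1/225 - 1/261]
= 2/6525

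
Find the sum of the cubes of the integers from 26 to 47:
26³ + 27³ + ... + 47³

Use ∑_{k=1}^{n} k³ = [n(n+1)/2]², then subtract the first 25 terms.
∑_{k=1}^{47} k³ = [47×48/2]² = 1128² = 1272384
∑_{k=1}^{25} k³ = [25×26/2]² = 325² = 105625
∑_{k=26}^{47} k³ = 1272384 - 105625 = 1166759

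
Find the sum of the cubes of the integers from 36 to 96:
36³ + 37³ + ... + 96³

Use ∑_{k=1}^{n} k³ = [n(n+1)/2]², then subtract the first 35 terms.
∑_{k=1}^{96} k³ = [96×97/2]² = 4656² = 21678336
∑_{k=1}^{35} k³ = [35×36/2]² = 630² = 396900
∑_{k=36}^{96} k³ = 21678336 - 396900 = 21281436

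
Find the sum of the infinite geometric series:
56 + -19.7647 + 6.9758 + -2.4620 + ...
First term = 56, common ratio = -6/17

For |r| < 1, S = a / (1 - r)
S = 56 / (1 - (-6/17))
S = 56 / (23/17)
S = 952/23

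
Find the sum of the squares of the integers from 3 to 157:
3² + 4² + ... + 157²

Use ∑_{k=1}^{n} k² = n(n+1)(2n+1)/6, then subtract the first 2 terms.
∑_{k=1}^{157} k² = 157×158×315/6 = 1302315
∑_{k=1}^{2} k² = 2×3×5/6 = 5
∑_{k=3}^{157} k² = 1302315 - 5 = 1302310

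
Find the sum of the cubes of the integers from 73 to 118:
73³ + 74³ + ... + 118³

Use ∑_{k=1}^{n} k³ = [n(n+1)/2]², then subtract the first 72 terms.
∑_{k=1}^{118} k³ = [118×119/2]² = 7021² = 49294441
∑_{k=1}^{72} k³ = [72×73/2]² = 2628² = 6906384
∑_{k=73}^{118} k³ = 49294441 - 6906384 = 42388057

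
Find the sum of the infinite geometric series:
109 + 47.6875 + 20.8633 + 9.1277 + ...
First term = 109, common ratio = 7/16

For |r| < 1, S = a / (1 - r)
S = 109 / (1 - (7/16))
S = 109 / (9/16)
S = 1744/9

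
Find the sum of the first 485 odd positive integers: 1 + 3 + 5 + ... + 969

Sum of first n odd numbers = n²
= 485²
= 235225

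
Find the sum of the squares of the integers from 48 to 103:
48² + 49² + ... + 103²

Use ∑_{k=1}^{n} k² = n(n+1)(2n+1)/6, then subtract the first 47 terms.
∑_{k=1}^{103} k² = 103×104×207/6 = 369564
∑_{k=1}^{47} k² = 47×48×95/6 = 35720
∑_{k=48}^{103} k² = 369564 - 35720 = 333844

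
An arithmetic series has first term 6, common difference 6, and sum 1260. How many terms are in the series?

Using S = n/2 × [2a + (n-1)d]
1260 = n/2 × [2(6) + (n-1)(6)]
1260 = n/2 × [12 + 6n - 6]
2520 = n × [6 + 6n]
6n² + (6)n - 2520 = 0
Discriminant: Δ = (6)² - 4(6)(-2520) = 36 + 60480 = 60516
√Δ = 246
n = [-(6) + √Δ] / (2·6) = (-6 + 246) / 12 = 240 / 12 = 20
(The negative root is discarded since n must be a positive integer.)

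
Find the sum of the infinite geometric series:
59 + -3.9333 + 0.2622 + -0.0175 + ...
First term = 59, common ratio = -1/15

For |r| < 1, S = a / (1 - r)
S = 59 / (1 - (-1/15))
S = 59 / (16/15)
S = 885/16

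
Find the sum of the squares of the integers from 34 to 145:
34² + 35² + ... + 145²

Use ∑_{k=1}^{n} k² = n(n+1)(2n+1)/6, then subtract the first 33 terms.
∑_{k=1}^{145} k² = 145×146×291/6 = 1026745
∑_{k=1}^{33} k² = 33×34×67/6 = 12529
∑_{k=34}^{145} k² = 1026745 - 12529 = 1014216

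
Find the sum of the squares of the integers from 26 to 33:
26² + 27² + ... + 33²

Use ∑_{k=1}^{n} k² = n(n+1)(2n+1)/6, then subtract the first 25 terms.
∑_{k=1}^{33} k² = 33×34×67/6 = 12529
∑_{k=1}^{25} k² = 25×26×51/6 = 5525
∑_{k=26}^{33} k² = 12529 - 5525 = 7004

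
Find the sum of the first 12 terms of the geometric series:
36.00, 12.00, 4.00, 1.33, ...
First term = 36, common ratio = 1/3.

Sₙ = a(1 - rⁿ) / (1 - r)
S_12 = 36(1 - (1/3)^12) / (1 - (1/3))
S_12 = 36(1 - (1/531441)) / (2/3)
S_12 = 1062880/19683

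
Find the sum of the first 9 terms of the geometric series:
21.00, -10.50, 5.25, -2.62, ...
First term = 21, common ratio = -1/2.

Sₙ = a(1 - rⁿ) / (1 - r)
S_9 = 21(1 - (-1/2)^9) / (1 - (-1/2))
S_9 = 21(1 - (-1/512)) / (3/2)
S_9 = 3591/256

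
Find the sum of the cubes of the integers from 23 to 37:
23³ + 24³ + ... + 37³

Use ∑_{k=1}^{n} k³ = [n(n+1)/2]², then subtract the first 22 terms.
∑_{k=1}^{37} k³ = [37×38/2]² = 703² = 494209
∑_{k=1}^{22} k³ = [22×23/2]² = 253² = 64009
∑_{k=23}^{37} k³ = 494209 - 64009 = 430200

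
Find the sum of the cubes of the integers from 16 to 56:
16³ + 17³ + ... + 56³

Use ∑_{k=1}^{n} k³ = [n(n+1)/2]², then subtract the first 15 terms.
∑_{k=1}^{56} k³ = [56×57/2]² = 1596² = 2547216
∑_{k=1}^{15} k³ = [15×16/2]² = 120² = 14400
∑_{k=16}^{56} k³ = 2547216 - 14400 = 2532816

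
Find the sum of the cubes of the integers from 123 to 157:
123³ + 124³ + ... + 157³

Use ∑_{k=1}^{n} k³ = [n(n+1)/2]², then subtract the first 122 terms.
∑_{k=1}^{157} k³ = [157×158/2]² = 12403² = 153834409
∑_{k=1}^{122} k³ = [122×123/2]² = 7503² = 56295009
∑_{k=123}^{157} k³ = 153834409 - 56295009 = 97539400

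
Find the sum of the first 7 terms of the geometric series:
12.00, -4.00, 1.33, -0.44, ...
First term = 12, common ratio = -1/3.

Sₙ = a(1 - rⁿ) / (1 - r)
S_7 = 12(1 - (-1/3)^7) / (1 - (-1/3))
S_7 = 12(1 - (-1/2187)) / (4/3)
S_7 = 2188/243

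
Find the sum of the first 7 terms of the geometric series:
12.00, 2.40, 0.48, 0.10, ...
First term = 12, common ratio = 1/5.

Sₙ = a(1 - rⁿ) / (1 - r)
S_7 = 12(1 - (1/5)^7) / (1 - (1/5))
S_7 = 12(1 - (1/78125)) / (4/5)
S_7 = 234372/15625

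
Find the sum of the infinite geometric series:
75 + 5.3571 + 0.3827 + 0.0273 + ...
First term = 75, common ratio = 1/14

For |r| < 1, S = a / (1 - r)
S = 75 / (1 - (1/14))
S = 75 / (13/14)
S = 1050/13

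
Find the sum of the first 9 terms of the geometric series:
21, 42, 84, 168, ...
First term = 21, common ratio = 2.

Sₙ = a(1 - rⁿ) / (1 - r)
S_9 = 21(1 - 2^9) / (1 - 2)
S_9 = 21(1 - 512) / (-1)
S_9 = 10731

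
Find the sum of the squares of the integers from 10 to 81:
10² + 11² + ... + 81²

Use ∑_{k=1}^{n} k² = n(n+1)(2n+1)/6, then subtract the first 9 terms.
∑_{k=1}^{81} k² = 81×82×163/6 = 180441
∑_{k=1}^{9} k² = 9×10×19/6 = 285
∑_{k=10}^{81} k² = 180441 - 285 = 180156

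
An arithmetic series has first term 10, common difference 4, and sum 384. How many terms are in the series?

Using S = n/2 × [2a + (n-1)d]
384 = n/2 × [2(10) + (n-1)(4)]
384 = n/2 × [20 + 4n - 4]
768 = n × [16 + 4n]
4n² + (16)n - 768 = 0
Discriminant: Δ = (16)² - 4(4)(-768) = 256 + 12288 = 12544
√Δ = 112
n = [-(16) + √Δ] / (2·4) = (-16 + 112) / 8 = 96 / 8 = 12
(The negative root is discarded since n must be a positive integer.)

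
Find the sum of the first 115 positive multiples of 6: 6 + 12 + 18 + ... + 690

Factor out 6: = 6(1 + 2 + ... + 115) = 6 × n(n+1)/2
= 6 × 115×116/2
= 6 × 6670
= 40020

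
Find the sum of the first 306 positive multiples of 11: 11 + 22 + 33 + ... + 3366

Factor out 11: = 11(1 + 2 + ... + 306) = 11 × n(n+1)/2
= 11 × 306×307/2
= 11 × 46971
= 516681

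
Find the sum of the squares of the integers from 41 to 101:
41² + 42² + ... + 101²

Use ∑_{k=1}^{n} k² = n(n+1)(2n+1)/6, then subtract the first 40 terms.
∑_{k=1}^{101} k² = 101×102×203/6 = 348551
∑_{k=1}^{40} k² = 40×41×81/6 = 22140
∑_{k=41}^{101} k² = 348551 - 22140 = 326411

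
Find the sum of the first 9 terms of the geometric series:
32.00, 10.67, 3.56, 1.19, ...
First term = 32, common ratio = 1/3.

Sₙ = a(1 - rⁿ) / (1 - r)
S_9 = 32(1 - (1/3)^9) / (1 - (1/3))
S_9 = 32(1 - (1/19683)) / (2/3)
S_9 = 314912/6561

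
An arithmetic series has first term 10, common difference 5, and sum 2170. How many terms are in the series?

Using S = n/2 × [2a + (n-1)d]
2170 = n/2 × [2(10) + (n-1)(5)]
2170 = n/2 × [20 + 5n - 5]
4340 = n × [15 + 5n]
5n² + (15)n - 4340 = 0
Discriminant: Δ = (15)² - 4(5)(-4340) = 225 + 86800 = 87025
√Δ = 295
n = [-(15) + √Δ] / (2·5) = (-15 + 295) / 10 = 280 / 10 = 28
(The negative root is discarded since n must be a positive integer.)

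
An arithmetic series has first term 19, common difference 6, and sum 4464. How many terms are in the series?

Using S = n/2 × [2a + (n-1)d]
4464 = n/2 × [2(19) + (n-1)(6)]
4464 = n/2 × [38 + 6n - 6]
8928 = n × [32 + 6n]
6n² + (32)n - 8928 = 0
Discriminant: Δ = (32)² - 4(6)(-8928) = 1024 + 214272 = 215296
√Δ = 464
n = [-(32) + √Δ] / (2·6) = (-32 + 464) / 12 = 432 / 12 = 36
(The negative root is discarded since n must be a positive integer.)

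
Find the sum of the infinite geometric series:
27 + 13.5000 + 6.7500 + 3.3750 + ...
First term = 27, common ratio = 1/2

For |r| < 1, S = a / (1 - r)
S = 27 / (1 - (1/2))
S = 27 / (1/2)
S = 54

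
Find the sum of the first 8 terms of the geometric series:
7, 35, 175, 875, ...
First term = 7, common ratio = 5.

Sₙ = a(1 - rⁿ) / (1 - r)
S_8 = 7(1 - 5^8) / (1 - 5)
S_8 = 7(1 - 390625) / (-4)
S_8 = 683592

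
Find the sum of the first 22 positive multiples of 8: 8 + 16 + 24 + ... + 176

Factor out 8: = 8(1 + 2 + ... + 22) = 8 × n(n+1)/2
= 8 × 22×23/2
= 8 × 253
= 2024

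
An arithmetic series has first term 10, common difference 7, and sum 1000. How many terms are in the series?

Using S = n/2 × [2a + (n-1)d]
1000 = n/2 × [2(10) + (n-1)(7)]
1000 = n/2 × [20 + 7n - 7]
2000 = n × [13 + 7n]
7n² + (13)n - 2000 = 0
Discriminant: Δ = (13)² - 4(7)(-2000) = 169 + 56000 = 56169
√Δ = 237
n = [-(13) + √Δ] / (2·7) = (-13 + 237) / 14 = 224 / 14 = 16
(The negative root is discarded since n must be a positive integer.)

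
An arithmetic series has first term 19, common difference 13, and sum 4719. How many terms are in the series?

Using S = n/2 × [2a + (n-1)d]
4719 = n/2 × [2(19) + (n-1)(13)]
4719 = n/2 × [38 + 13n - 13]
9438 = n × [25 + 13n]
13n² + (25)n - 9438 = 0
Discriminant: Δ = (25)² - 4(13)(-9438) = 625 + 490776 = 491401
√Δ = 701
n = [-(25) + √Δ] / (2·13) = (-25 + 701) / 26 = 676 / 26 = 26
(The negative root is discarded since n must be a positive integer.)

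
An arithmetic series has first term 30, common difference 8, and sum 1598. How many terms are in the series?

Using S = n/2 × [2a + (n-1)d]
1598 = n/2 × [2(30) + (n-1)(8)]
1598 = n/2 × [60 + 8n - 8]
3196 = n × [52 + 8n]
8n² + (52)n - 3196 = 0
Discriminant: Δ = (52)² - 4(8)(-3196) = 2704 + 102272 = 104976
√Δ = 324
n = [-(52) + √Δ] / (2·8) = (-52 + 324) / 16 = 272 / 16 = 17
(The negative root is discarded since n must be a positive integer.)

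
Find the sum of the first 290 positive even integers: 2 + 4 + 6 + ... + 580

Sum of first n even numbers = n(n+1)
= 290×291
= 84390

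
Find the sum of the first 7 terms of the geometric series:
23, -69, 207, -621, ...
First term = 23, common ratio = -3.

Sₙ = a(1 - rⁿ) / (1 - r)
S_7 = 23(1 - (-3)^7) / (1 - (-3))
S_7 = 23(1 - (-2187)) / (4)
S_7 = 12581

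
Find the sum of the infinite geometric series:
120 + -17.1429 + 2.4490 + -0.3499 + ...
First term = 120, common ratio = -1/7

For |r| < 1, S = a / (1 - r)
S = 120 / (1 - (-1/7))
S = 120 / (8/7)
S = 105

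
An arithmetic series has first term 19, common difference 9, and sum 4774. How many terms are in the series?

Using S = n/2 × [2a + (n-1)d]
4774 = n/2 × [2(19) + (n-1)(9)]
4774 = n/2 × [38 + 9n - 9]
9548 = n × [29 + 9n]
9n² + (29)n - 9548 = 0
Discriminant: Δ = (29)² - 4(9)(-9548) = 841 + 343728 = 344569
√Δ = 587
n = [-(29) + √Δ] / (2·9) = (-29 + 587) / 18 = 558 / 18 = 31
(The negative root is discarded since n must be a positive integer.)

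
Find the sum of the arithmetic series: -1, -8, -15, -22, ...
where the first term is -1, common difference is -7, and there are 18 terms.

Sₙ = n/2 × (first + last)
Last term = a + (n-1)d = -1 + (18-1)×(-7) = -120
S_18 = 18/2 × (-1 + (-120))
S_18 = 18/2 × (-121) = -1089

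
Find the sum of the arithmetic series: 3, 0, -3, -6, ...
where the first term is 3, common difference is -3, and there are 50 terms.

Sₙ = n/2 × (first + last)
Last term = a + (n-1)d = 3 + (50-1)×(-3) = -144
S_50 = 50/2 × (3 + (-144))
S_50 = 50/2 × (-141) = -3525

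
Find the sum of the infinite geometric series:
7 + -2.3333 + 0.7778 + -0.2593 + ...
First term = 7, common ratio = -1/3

For |r| < 1, S = a / (1 - r)
S = 7 / (1 - (-1/3))
S = 7 / (4/3)
S = 21/4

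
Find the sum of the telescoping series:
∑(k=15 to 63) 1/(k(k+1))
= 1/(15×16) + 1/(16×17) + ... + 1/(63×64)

Partial fractions: 1/(k(k+1)) = 1/k - 1/(k+1)
The series telescopes:
= (1/15 - 1/16) + (1/16 - 1/17) + ... + (1/63 - 1/64)
= 1/15 - 1/64
= 49/960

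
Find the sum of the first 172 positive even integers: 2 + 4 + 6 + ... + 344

Sum of first n even numbers = n(n+1)
= 172×173
= 29756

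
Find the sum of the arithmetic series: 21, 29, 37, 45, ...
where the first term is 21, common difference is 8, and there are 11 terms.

Sₙ = n/2 × (first + last)
Last term = a + (n-1)d = 21 + (11-1)×8 = 101
S_11 = 11/2 × (21 + 101)
S_11 = 11/2 × 122 = 671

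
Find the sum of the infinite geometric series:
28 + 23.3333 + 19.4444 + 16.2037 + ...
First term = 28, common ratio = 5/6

For |r| < 1, S = a / (1 - r)
S = 28 / (1 - (5/6))
S = 28 / (1/6)
S = 168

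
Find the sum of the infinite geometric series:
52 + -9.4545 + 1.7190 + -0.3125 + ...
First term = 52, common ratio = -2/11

For |r| < 1, S = a / (1 - r)
S = 52 / (1 - (-2/11))
S = 52 / (13/11)
S = 44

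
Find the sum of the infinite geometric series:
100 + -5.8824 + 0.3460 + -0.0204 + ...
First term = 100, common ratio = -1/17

For |r| < 1, S = a / (1 - r)
S = 100 / (1 - (-1/17))
S = 100 / (18/17)
S = 850/9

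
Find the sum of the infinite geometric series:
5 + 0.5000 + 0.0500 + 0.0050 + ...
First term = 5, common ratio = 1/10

For |r| < 1, S = a / (1 - r)
S = 5 / (1 - (1/10))
S = 5 / (9/10)
S = 50/9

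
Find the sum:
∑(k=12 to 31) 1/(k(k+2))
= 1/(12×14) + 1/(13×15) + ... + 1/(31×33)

Partial fractions: 1/(k(k+2)) = (1/2)[1/k - 1/(k+2)]
Telescoping leaves the first two and last two terms:
= (1/2)[1/12 + 1/13 - 1/32 - 1/33]
= 1355/27456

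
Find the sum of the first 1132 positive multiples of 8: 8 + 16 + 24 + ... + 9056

Factor out 8: = 8(1 + 2 + ... + 1132) = 8 × n(n+1)/2
= 8 × 1132×1133/2
= 8 × 641278
= 5130224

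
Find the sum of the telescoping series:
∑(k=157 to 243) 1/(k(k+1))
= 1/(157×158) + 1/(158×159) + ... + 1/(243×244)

Partial fractions: 1/(k(k+1)) = 1/k - 1/(k+1)
The series telescopes:
= (1/157 - 1/158) + (1/158 - 1/159) + ... + (1/243 - 1/244)
= 1/157 - 1/244
= 87/38308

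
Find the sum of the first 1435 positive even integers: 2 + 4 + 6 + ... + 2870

Sum of first n even numbers = n(n+1)
= 1435×1436
= 2060660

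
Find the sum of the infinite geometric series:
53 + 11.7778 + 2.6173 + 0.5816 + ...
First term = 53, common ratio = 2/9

For |r| < 1, S = a / (1 - r)
S = 53 / (1 - (2/9))
S = 53 / (7/9)
S = 477/7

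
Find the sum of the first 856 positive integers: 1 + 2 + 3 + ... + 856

Formula: ∑k = n(n+1)/2
= 856×857/2
= 733592/2
= 366796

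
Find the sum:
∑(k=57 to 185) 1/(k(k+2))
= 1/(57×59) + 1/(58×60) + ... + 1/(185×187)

Partial fractions: 1/(k(k+2)) = (1/2)[1/k - 1/(k+2)]
Telescoping leaves the first two and last two terms:
= (1/2)[1/57 + 1/58 - 1/186 - 1/187]
= 115283/9582441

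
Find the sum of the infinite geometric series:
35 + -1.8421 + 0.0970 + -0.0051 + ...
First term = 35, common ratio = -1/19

For |r| < 1, S = a / (1 - r)
S = 35 / (1 - (-1/19))
S = 35 / (20/19)
S = 133/4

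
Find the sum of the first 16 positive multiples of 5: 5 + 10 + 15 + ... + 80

Factor out 5: = 5(1 + 2 + ... + 16) = 5 × n(n+1)/2
= 5 × 16×17/2
= 5 × 136
= 680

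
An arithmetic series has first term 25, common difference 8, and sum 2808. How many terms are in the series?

Using S = n/2 × [2a + (n-1)d]
2808 = n/2 × [2(25) + (n-1)(8)]
2808 = n/2 × [50 + 8n - 8]
5616 = n × [42 + 8n]
8n² + (42)n - 5616 = 0
Discriminant: Δ = (42)² - 4(8)(-5616) = 1764 + 179712 = 181476
√Δ = 426
n = [-(42) + √Δ] / (2·8) = (-42 + 426) / 16 = 384 / 16 = 24
(The negative root is discarded since n must be a positive integer.)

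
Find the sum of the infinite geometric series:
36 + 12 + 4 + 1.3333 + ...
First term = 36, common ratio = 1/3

For |r| < 1, S = a / (1 - r)
S = 36 / (1 - (1/3))
S = 36 / (2/3)
S = 54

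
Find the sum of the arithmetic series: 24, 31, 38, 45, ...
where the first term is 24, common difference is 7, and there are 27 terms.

Sₙ = n/2 × (first + last)
Last term = a + (n-1)d = 24 + (27-1)×7 = 206
S_27 = 27/2 × (24 + 206)
S_27 = 27/2 × 230 = 3105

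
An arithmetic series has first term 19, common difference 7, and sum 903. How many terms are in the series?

Using S = n/2 × [2a + (n-1)d]
903 = n/2 × [2(19) + (n-1)(7)]
903 = n/2 × [38 + 7n - 7]
1806 = n × [31 + 7n]
7n² + (31)n - 1806 = 0
Discriminant: Δ = (31)² - 4(7)(-1806) = 961 + 50568 = 51529
√Δ = 227
n = [-(31) + √Δ] / (2·7) = (-31 + 227) / 14 = 196 / 14 = 14
(The negative root is discarded since n must be a positive integer.)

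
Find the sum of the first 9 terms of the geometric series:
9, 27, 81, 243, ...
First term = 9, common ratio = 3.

Sₙ = a(1 - rⁿ) / (1 - r)
S_9 = 9(1 - 3^9) / (1 - 3)
S_9 = 9(1 - 19683) / (-2)
S_9 = 88569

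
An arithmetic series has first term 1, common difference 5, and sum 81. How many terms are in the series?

Using S = n/2 × [2a + (n-1)d]
81 = n/2 × [2(1) + (n-1)(5)]
81 = n/2 × [2 + 5n - 5]
162 = n × [-3 + 5n]
5n² + (-3)n - 162 = 0
Discriminant: Δ = (-3)² - 4(5)(-162) = 9 + 3240 = 3249
√Δ = 57
n = [-(-3) + √Δ] / (2·5) = (3 + 57) / 10 = 60 / 10 = 6
(The negative root is discarded since n must be a positive integer.)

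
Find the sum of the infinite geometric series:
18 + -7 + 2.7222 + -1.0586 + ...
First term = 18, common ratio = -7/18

For |r| < 1, S = a / (1 - r)
S = 18 / (1 - (-7/18))
S = 18 / (25/18)
S = 324/25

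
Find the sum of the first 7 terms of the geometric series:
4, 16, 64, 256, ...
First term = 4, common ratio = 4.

Sₙ = a(1 - rⁿ) / (1 - r)
S_7 = 4(1 - 4^7) / (1 - 4)
S_7 = 4(1 - 16384) / (-3)
S_7 = 21844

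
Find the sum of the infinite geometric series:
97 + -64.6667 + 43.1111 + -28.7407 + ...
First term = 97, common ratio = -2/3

For |r| < 1, S = a / (1 - r)
S = 97 / (1 - (-2/3))
S = 97 / (5/3)
S = 291/5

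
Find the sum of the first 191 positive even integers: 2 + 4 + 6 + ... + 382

Sum of first n even numbers = n(n+1)
= 191×192
= 36672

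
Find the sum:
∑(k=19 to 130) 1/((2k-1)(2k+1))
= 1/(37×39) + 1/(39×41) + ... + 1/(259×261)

Partial fractions: 1/((2k-1)(2k+1)) = (1/2)[1/(2k-1) - 1/(2k+1)]
The series telescopes:
= (1/2)[1/37 - 1/261]
= 112/9657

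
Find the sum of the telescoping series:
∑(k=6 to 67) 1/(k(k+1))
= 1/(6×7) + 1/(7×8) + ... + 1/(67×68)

Partial fractions: 1/(k(k+1)) = 1/k - 1/(k+1)
The series telescopes:
= (1/6 - 1/7) + (1/7 - 1/8) + ... + (1/67 - 1/68)
= 1/6 - 1/68
= 31/204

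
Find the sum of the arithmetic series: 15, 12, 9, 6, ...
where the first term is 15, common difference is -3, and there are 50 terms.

Sₙ = n/2 × (first + last)
Last term = a + (n-1)d = 15 + (50-1)×(-3) = -132
S_50 = 50/2 × (15 + (-132))
S_50 = 50/2 × (-117) = -2925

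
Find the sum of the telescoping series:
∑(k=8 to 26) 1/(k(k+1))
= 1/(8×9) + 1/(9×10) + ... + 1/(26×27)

Partial fractions: 1/(k(k+1)) = 1/k - 1/(k+1)
The series telescopes:
= (1/8 - 1/9) + (1/9 - 1/10) + ... + (1/26 - 1/27)
= 1/8 - 1/27
= 19/216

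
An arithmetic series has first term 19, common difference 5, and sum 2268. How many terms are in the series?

Using S = n/2 × [2a + (n-1)d]
2268 = n/2 × [2(19) + (n-1)(5)]
2268 = n/2 × [38 + 5n - 5]
4536 = n × [33 + 5n]
5n² + (33)n - 4536 = 0
Discriminant: Δ = (33)² - 4(5)(-4536) = 1089 + 90720 = 91809
√Δ = 303
n = [-(33) + √Δ] / (2·5) = (-33 + 303) / 10 = 270 / 10 = 27
(The negative root is discarded since n must be a positive integer.)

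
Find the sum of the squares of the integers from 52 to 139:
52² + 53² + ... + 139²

Use ∑_{k=1}^{n} k² = n(n+1)(2n+1)/6, then subtract the first 51 terms.
∑_{k=1}^{139} k² = 139×140×279/6 = 904890
∑_{k=1}^{51} k² = 51×52×103/6 = 45526
∑_{k=52}^{139} k² = 904890 - 45526 = 859364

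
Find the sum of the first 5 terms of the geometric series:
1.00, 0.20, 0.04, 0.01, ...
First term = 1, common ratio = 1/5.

Sₙ = a(1 - rⁿ) / (1 - r)
S_5 = 1(1 - (1/5)^5) / (1 - (1/5))
S_5 = 1(1 - (1/3125)) / (4/5)
S_5 = 781/625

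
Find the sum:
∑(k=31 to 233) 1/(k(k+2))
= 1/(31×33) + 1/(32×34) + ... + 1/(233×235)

Partial fractions: 1/(k(k+2)) = (1/2)[1/k - 1/(k+2)]
Telescoping leaves the first two and last two terms:
= (1/2)[1/31 + 1/32 - 1/234 - 1/235]
= 1499561/54550080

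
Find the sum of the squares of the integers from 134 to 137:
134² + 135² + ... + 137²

Use ∑_{k=1}^{n} k² = n(n+1)(2n+1)/6, then subtract the first 133 terms.
∑_{k=1}^{137} k² = 137×138×275/6 = 866525
∑_{k=1}^{133} k² = 133×134×267/6 = 793079
∑_{k=134}^{137} k² = 866525 - 793079 = 73446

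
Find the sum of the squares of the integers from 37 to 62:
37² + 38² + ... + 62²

Use ∑_{k=1}^{n} k² = n(n+1)(2n+1)/6, then subtract the first 36 terms.
∑_{k=1}^{62} k² = 62×63×125/6 = 81375
∑_{k=1}^{36} k² = 36×37×73/6 = 16206
∑_{k=37}^{62} k² = 81375 - 16206 = 65169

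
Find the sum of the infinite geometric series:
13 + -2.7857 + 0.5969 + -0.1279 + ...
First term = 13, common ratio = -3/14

For |r| < 1, S = a / (1 - r)
S = 13 / (1 - (-3/14))
S = 13 / (17/14)
S = 182/17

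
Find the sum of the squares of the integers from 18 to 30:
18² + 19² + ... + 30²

Use ∑_{k=1}^{n} k² = n(n+1)(2n+1)/6, then subtract the first 17 terms.
∑_{k=1}^{30} k² = 30×31×61/6 = 9455
∑_{k=1}^{17} k² = 17×18×35/6 = 1785
∑_{k=18}^{30} k² = 9455 - 1785 = 7670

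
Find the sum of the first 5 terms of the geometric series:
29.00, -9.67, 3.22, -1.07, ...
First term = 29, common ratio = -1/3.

Sₙ = a(1 - rⁿ) / (1 - r)
S_5 = 29(1 - (-1/3)^5) / (1 - (-1/3))
S_5 = 29(1 - (-1/243)) / (4/3)
S_5 = 1769/81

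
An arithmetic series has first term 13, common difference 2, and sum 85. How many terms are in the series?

Using S = n/2 × [2a + (n-1)d]
85 = n/2 × [2(13) + (n-1)(2)]
85 = n/2 × [26 + 2n - 2]
170 = n × [24 + 2n]
2n² + (24)n - 170 = 0
Discriminant: Δ = (24)² - 4(2)(-170) = 576 + 1360 = 1936
√Δ = 44
n = [-(24) + √Δ] / (2·2) = (-24 + 44) / 4 = 20 / 4 = 5
(The negative root is discarded since n must be a positive integer.)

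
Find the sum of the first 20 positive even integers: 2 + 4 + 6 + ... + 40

Sum of first n even numbers = n(n+1)
= 20×21
= 420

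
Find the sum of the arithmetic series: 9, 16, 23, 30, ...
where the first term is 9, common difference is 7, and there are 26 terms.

Sₙ = n/2 × (first + last)
Last term = a + (n-1)d = 9 + (26-1)×7 = 184
S_26 = 26/2 × (9 + 184)
S_26 = 26/2 × 193 = 2509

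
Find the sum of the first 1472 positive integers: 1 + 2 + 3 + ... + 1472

Formula: ∑k = n(n+1)/2
= 1472×1473/2
= 2168256/2
= 1084128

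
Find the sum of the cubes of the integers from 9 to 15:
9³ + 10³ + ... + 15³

Use ∑_{k=1}^{n} k³ = [n(n+1)/2]², then subtract the first 8 terms.
∑_{k=1}^{15} k³ = [15×16/2]² = 120² = 14400
∑_{k=1}^{8} k³ = [8×9/2]² = 36² = 1296
∑_{k=9}^{15} k³ = 14400 - 1296 = 13104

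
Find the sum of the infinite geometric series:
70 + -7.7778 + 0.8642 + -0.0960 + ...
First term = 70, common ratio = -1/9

For |r| < 1, S = a / (1 - r)
S = 70 / (1 - (-1/9))
S = 70 / (10/9)
S = 63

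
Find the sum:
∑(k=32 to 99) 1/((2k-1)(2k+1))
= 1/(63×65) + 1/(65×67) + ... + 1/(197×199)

Partial fractions: 1/((2k-1)(2k+1)) = (1/2)[1/(2k-1) - 1/(2k+1)]
The series telescopes:
= (1/2)[1/63 - 1/199]
= 68/12537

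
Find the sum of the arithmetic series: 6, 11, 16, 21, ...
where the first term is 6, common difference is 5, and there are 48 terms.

Sₙ = n/2 × (first + last)
Last term = a + (n-1)d = 6 + (48-1)×5 = 241
S_48 = 48/2 × (6 + 241)
S_48 = 48/2 × 247 = 5928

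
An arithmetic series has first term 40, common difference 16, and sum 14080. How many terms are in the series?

Using S = n/2 × [2a + (n-1)d]
14080 = n/2 × [2(40) + (n-1)(16)]
14080 = n/2 × [80 + 16n - 16]
28160 = n × [64 + 16n]
16n² + (64)n - 28160 = 0
Discriminant: Δ = (64)² - 4(16)(-28160) = 4096 + 1802240 = 1806336
√Δ = 1344
n = [-(64) + √Δ] / (2·16) = (-64 + 1344) / 32 = 1280 / 32 = 40
(The negative root is discarded since n must be a positive integer.)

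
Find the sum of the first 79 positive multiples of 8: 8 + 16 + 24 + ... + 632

Factor out 8: = 8(1 + 2 + ... + 79) = 8 × n(n+1)/2
= 8 × 79×80/2
= 8 × 3160
= 25280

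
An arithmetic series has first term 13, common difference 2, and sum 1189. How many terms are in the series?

Using S = n/2 × [2a + (n-1)d]
1189 = n/2 × [2(13) + (n-1)(2)]
1189 = n/2 × [26 + 2n - 2]
2378 = n × [24 + 2n]
2n² + (24)n - 2378 = 0
Discriminant: Δ = (24)² - 4(2)(-2378) = 576 + 19024 = 19600
√Δ = 140
n = [-(24) + √Δ] / (2·2) = (-24 + 140) / 4 = 116 / 4 = 29
(The negative root is discarded since n must be a positive integer.)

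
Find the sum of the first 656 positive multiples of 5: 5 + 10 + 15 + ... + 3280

Factor out 5: = 5(1 + 2 + ... + 656) = 5 × n(n+1)/2
= 5 × 656×657/2
= 5 × 215496
= 1077480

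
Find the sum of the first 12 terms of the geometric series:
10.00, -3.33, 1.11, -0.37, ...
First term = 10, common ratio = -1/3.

Sₙ = a(1 - rⁿ) / (1 - r)
S_12 = 10(1 - (-1/3)^12) / (1 - (-1/3))
S_12 = 10(1 - (1/531441)) / (4/3)
S_12 = 1328600/177147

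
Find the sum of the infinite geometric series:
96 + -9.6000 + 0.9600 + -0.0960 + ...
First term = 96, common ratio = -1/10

For |r| < 1, S = a / (1 - r)
S = 96 / (1 - (-1/10))
S = 96 / (11/10)
S = 960/11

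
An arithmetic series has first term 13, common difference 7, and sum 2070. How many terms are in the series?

Using S = n/2 × [2a + (n-1)d]
2070 = n/2 × [2(13) + (n-1)(7)]
2070 = n/2 × [26 + 7n - 7]
4140 = n × [19 + 7n]
7n² + (19)n - 4140 = 0
Discriminant: Δ = (19)² - 4(7)(-4140) = 361 + 115920 = 116281
√Δ = 341
n = [-(19) + √Δ] / (2·7) = (-19 + 341) / 14 = 322 / 14 = 23
(The negative root is discarded since n must be a positive integer.)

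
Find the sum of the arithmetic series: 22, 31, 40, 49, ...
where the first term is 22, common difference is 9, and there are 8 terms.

Sₙ = n/2 × (first + last)
Last term = a + (n-1)d = 22 + (8-1)×9 = 85
S_8 = 8/2 × (22 + 85)
S_8 = 8/2 × 107 = 428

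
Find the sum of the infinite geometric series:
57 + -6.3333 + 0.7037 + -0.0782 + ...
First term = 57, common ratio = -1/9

For |r| < 1, S = a / (1 - r)
S = 57 / (1 - (-1/9))
S = 57 / (10/9)
S = 513/10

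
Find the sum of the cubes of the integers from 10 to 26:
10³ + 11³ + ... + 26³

Use ∑_{k=1}^{n} k³ = [n(n+1)/2]², then subtract the first 9 terms.
∑_{k=1}^{26} k³ = [26×27/2]² = 351² = 123201
∑_{k=1}^{9} k³ = [9×10/2]² = 45² = 2025
∑_{k=10}^{26} k³ = 123201 - 2025 = 121176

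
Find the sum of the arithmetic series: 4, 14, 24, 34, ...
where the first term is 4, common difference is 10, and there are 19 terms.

Sₙ = n/2 × (first + last)
Last term = a + (n-1)d = 4 + (19-1)×10 = 184
S_19 = 19/2 × (4 + 184)
S_19 = 19/2 × 188 = 1786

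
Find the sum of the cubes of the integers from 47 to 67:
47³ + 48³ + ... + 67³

Use ∑_{k=1}^{n} k³ = [n(n+1)/2]², then subtract the first 46 terms.
∑_{k=1}^{67} k³ = [67×68/2]² = 2278² = 5189284
∑_{k=1}^{46} k³ = [46×47/2]² = 1081² = 1168561
∑_{k=47}^{67} k³ = 5189284 - 1168561 = 4020723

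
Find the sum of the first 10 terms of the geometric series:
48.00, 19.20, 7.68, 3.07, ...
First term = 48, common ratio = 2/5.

Sₙ = a(1 - rⁿ) / (1 - r)
S_10 = 48(1 - (2/5)^10) / (1 - (2/5))
S_10 = 48(1 - (1024/9765625)) / (3/5)
S_10 = 156233616/1953125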